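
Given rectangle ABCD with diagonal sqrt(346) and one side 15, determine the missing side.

Using the Pythagorean theorem: d^2 = a^2 + b^2
b^2 = d^2 - a^2
b^2 = 346 - 225
b^2 = 121
b = sqrt(121) = 11

11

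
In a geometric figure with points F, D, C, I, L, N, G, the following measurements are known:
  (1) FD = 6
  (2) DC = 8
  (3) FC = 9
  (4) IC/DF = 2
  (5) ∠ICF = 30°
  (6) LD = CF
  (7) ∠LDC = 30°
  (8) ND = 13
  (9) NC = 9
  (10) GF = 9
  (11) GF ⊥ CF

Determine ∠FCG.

Step 1: By the law of cosines on triangle CFG: CG² = 9² + 9² − 2·9·9·cos(90°) = 162, so CG = 9·√2.
Step 2: By the inverse law of cosines on triangle FCG: cos(∠FCG) = (9² + (9·√2)² − 9²) / (2·9·9·√2) = 162/229.1 = 0.7071, so ∠FCG = 45°.

Therefore, the measure of angle ∠FCG = 45°.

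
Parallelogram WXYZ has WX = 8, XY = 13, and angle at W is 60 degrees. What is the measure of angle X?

Opposite sides of a parallelogram are parallel, so consecutive angles form co-interior angles on a transversal.
Co-interior angles sum to 180°, giving angle X = 180 - 60 = 120 degrees.

120 degrees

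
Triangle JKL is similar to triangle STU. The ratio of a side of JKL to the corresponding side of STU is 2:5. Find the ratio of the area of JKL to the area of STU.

Area scales with the square of linear dimensions. If every length is multiplied by 2/5, then the area is multiplied by (2/5)^2 = 4/25.
The area ratio is 4:25.

4:25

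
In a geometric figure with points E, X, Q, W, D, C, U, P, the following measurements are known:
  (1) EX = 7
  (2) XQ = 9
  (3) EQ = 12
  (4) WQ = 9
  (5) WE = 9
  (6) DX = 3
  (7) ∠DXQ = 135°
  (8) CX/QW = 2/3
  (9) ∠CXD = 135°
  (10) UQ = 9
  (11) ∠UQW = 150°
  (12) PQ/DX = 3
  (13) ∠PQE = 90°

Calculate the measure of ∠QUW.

Step 1: By the law of cosines on triangle UQW: UW² = 9² + 9² − 2·9·9·cos(150°) = 302.3, so UW ≈ 17.39.
Step 2: By the inverse law of cosines on triangle QUW: cos(∠QUW) = (9² + 17.39² − 9²) / (2·9·17.39) = 302.3/312.96 = 0.9659, so ∠QUW = 15°.

Therefore, the measure of angle ∠QUW = 15°.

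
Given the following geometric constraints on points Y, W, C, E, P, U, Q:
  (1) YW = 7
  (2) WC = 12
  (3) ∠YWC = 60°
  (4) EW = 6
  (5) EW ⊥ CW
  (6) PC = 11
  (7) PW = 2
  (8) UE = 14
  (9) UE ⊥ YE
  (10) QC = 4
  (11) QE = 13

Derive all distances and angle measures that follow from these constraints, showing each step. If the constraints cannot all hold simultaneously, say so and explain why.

The constraints are consistent.

Step 1: From YW = 7, WC = 12, and ∠YWC = 60°, by the law of cosines:
  YC² = YW² + WC² - 2·YW·WC·cos(60°) = 49 + 144 - 84 = 109
  YC = √109

Step 2: From CW = 12, WE = 6, and ∠CWE = 90°, by the law of cosines:
  CE² = CW² + WE² - 2·CW·WE·cos(90°) = 144 + 36 - 0 = 180
  CE = 6·√5

Step 3: From WC = 12, WP = 2, CP = 11, by the inverse law of cosines:
  cos(∠CWP) = (WC² + WP² - CP²) / (2·WC·WP)
  ∠CWP = 55.77°

Step 4: From CP = 11, CW = 12, PW = 2, by the inverse law of cosines:
  cos(∠PCW) = (CP² + CW² - PW²) / (2·CP·CW)
  ∠PCW = 8.65°

Step 5: From PC = 11, PW = 2, CW = 12, by the inverse law of cosines:
  cos(∠CPW) = (PC² + PW² - CW²) / (2·PC·PW)
  ∠CPW = 115.58°

Step 6: From YC = √109, YW = 7, CW = 12, by the inverse law of cosines:
  cos(∠CYW) = (YC² + YW² - CW²) / (2·YC·YW)
  ∠CYW = 84.5°

Step 7: From CE = 6·√5, CQ = 4, EQ = 13, by the inverse law of cosines:
  cos(∠ECQ) = (CE² + CQ² - EQ²) / (2·CE·CQ)
  ∠ECQ = 75.43°

Step 8: From CE = 6·√5, CW = 12, EW = 6, by the inverse law of cosines:
  cos(∠ECW) = (CE² + CW² - EW²) / (2·CE·CW)
  ∠ECW = 26.57°

Step 9: From CW = 12, CY = √109, WY = 7, by the inverse law of cosines:
  cos(∠WCY) = (CW² + CY² - WY²) / (2·CW·CY)
  ∠WCY = 35.5°

Step 10: From EC = 6·√5, EQ = 13, CQ = 4, by the inverse law of cosines:
  cos(∠CEQ) = (EC² + EQ² - CQ²) / (2·EC·EQ)
  ∠CEQ = 17.33°

Step 11: From EC = 6·√5, EW = 6, CW = 12, by the inverse law of cosines:
  cos(∠CEW) = (EC² + EW² - CW²) / (2·EC·EW)
  ∠CEW = 63.43°

Step 12: From QC = 4, QE = 13, CE = 6·√5, by the inverse law of cosines:
  cos(∠CQE) = (QC² + QE² - CE²) / (2·QC·QE)
  ∠CQE = 87.24°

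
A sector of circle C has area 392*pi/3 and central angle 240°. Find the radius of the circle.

r² = 360 × 392*pi/3 / (π × 240) = 196, so r = 14.

14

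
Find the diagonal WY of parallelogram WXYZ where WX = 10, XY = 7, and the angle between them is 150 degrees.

The diagonal of a parallelogram can be found by treating two adjacent sides and the diagonal as a triangle.
Applying the law of cosines with sides 10, 7 and included angle 150°:
d^2 = 100 + 49 - 140*cos(150°) = 70*sqrt(3) + 149
d = sqrt(70*sqrt(3) + 149)

sqrt(70*sqrt(3) + 149)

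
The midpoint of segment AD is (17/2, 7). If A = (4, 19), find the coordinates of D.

Using the midpoint formula: M = ((x1 + x2)/2, (y1 + y2)/2)
We know M = (17/2, 7) and A = (4, 19)
For x: 17/2 = (4 + x2)/2, so x2 = 2*17/2 - 4 = 13
For y: 7 = (19 + y2)/2, so y2 = 2*7 - 19 = -5
D = (13, -5)

(13, -5)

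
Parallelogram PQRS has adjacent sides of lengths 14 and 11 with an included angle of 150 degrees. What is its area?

Area = 14 * 11 * sin(150°) = 154 * 1/2 = 77

77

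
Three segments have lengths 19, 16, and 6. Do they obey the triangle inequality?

Yes.
The triangle inequality requires that the sum of any two sides exceeds the third.
Here 6 + 16 = 22 > 19, so the condition is met.

Yes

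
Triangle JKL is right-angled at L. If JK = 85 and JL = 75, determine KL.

By the Pythagorean theorem: KL^2 = JK^2 - JL^2
KL^2 = 85^2 - 75^2 = 7225 - 5625 = 1600
KL = sqrt(1600) = 40

40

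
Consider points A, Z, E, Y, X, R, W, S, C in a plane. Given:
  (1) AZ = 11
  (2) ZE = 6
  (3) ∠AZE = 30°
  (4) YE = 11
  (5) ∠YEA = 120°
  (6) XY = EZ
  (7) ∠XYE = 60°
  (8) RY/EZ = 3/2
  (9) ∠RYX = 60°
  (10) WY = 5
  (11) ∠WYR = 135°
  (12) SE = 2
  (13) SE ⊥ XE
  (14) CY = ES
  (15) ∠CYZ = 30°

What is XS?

From the given relations: XY = EZ = 6.
Step 1: By the law of cosines on triangle EYX: EX² = 11² + 6² − 2·11·6·cos(60°) = 91, so EX = √91.
Step 2: By the law of cosines on triangle XES: XS² = √91² + 2² − 2·√91·2·cos(90°) = 95, so XS = √95.

Therefore, the length of XS = √95.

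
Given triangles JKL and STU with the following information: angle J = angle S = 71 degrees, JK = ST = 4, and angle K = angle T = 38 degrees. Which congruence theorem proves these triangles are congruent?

The given information matches ASA: Two pairs of corresponding angles and the included side are equal (Angle-Side-Angle).

ASA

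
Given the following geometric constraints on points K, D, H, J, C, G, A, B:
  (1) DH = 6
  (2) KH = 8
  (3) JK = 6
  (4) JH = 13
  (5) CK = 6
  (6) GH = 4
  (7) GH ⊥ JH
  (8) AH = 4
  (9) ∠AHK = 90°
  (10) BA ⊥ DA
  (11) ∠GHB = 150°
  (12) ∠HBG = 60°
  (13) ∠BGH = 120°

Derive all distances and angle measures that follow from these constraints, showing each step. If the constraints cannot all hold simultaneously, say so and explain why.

These constraints are not satisfiable: (11), (12) and (13) are the three interior angles of triangle GHB, which must sum to 180°, but 150° + 60° + 120° = 330°. No planar figure meets all of them, so nothing further can be derived.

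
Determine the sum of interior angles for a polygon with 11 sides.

The sum of interior angles of an n-sided polygon is (n - 2) * 180.
For n = 11: (11 - 2) * 180 = 9 * 180 = 1620 degrees.

1620 degrees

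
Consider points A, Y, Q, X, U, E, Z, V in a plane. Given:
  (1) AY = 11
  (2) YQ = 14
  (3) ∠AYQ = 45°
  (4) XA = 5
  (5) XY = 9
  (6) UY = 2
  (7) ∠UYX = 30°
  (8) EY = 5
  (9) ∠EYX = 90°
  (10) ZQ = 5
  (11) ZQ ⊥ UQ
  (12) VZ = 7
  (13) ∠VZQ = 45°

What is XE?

Step 1: By the law of cosines on triangle XYE: XE² = 9² + 5² − 2·9·5·cos(90°) = 106, so XE = √106.

Therefore, the length of XE = √106.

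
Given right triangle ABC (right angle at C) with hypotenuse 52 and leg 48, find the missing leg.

By the Pythagorean theorem: BC^2 = AB^2 - AC^2
BC^2 = 52^2 - 48^2 = 2704 - 2304 = 400
BC = sqrt(400) = 20

20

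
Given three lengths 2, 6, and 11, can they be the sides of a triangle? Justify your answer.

No.
The triangle inequality is violated: 2 + 6 = 8 ≤ 11.
These lengths cannot form a triangle.

No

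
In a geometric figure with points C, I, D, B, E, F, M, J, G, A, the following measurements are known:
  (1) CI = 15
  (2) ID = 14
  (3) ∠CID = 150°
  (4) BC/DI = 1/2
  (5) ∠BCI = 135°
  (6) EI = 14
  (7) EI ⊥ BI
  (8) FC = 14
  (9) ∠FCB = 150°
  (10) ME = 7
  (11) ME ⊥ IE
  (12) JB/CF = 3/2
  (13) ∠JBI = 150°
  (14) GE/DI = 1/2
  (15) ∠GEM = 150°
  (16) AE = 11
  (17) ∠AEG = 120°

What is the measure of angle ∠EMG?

From the given relations: GE = 1/2·DI = 1/2·14 = 7.
Step 1: By the law of cosines on triangle MEG: MG² = 7² + 7² − 2·7·7·cos(150°) = 182.87, so MG ≈ 13.52.
Step 2: By the inverse law of cosines on triangle EMG: cos(∠EMG) = (7² + 13.52² − 7²) / (2·7·13.52) = 182.87/189.32 = 0.9659, so ∠EMG = 15°.

Therefore, the measure of angle ∠EMG = 15°.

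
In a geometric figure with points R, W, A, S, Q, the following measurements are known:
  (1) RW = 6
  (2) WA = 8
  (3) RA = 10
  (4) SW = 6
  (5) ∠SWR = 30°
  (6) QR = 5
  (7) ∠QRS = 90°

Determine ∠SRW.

Step 1: By the law of cosines on triangle RWS: RS² = 6² + 6² − 2·6·6·cos(30°) = 9.65, so RS ≈ 3.11.
Step 2: By the inverse law of cosines on triangle SRW: cos(∠SRW) = (3.11² + 6² − 6²) / (2·3.11·6) = 9.65/37.27 = 0.2588, so ∠SRW = 75°.

Therefore, the measure of angle ∠SRW = 75°.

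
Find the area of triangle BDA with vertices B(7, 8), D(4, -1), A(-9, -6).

Shoelace: Area = (1/2)|7(-1--6) + 4(-6-8) + -9(8--1)| = (1/2)(102) = 51

51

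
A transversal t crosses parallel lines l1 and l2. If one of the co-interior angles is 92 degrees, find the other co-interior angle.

Co-interior angles sum to 180: 180 - 92 = 88 degrees.

88 degrees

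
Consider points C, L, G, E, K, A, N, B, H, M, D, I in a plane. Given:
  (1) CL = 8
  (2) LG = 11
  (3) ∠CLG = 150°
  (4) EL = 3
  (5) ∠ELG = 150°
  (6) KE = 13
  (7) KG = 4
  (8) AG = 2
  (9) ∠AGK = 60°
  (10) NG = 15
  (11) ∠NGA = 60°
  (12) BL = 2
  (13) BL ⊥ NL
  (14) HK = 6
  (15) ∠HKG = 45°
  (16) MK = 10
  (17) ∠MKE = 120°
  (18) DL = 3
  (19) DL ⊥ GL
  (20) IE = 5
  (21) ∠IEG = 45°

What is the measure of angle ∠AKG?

Step 1: By the law of cosines on triangle KGA: KA² = 4² + 2² − 2·4·2·cos(60°) = 12, so KA = 2·√3.
Step 2: By the inverse law of cosines on triangle AKG: cos(∠AKG) = ((2·√3)² + 4² − 2²) / (2·2·√3·4) = 24/27.71 = 0.866, so ∠AKG = 30°.

Therefore, the measure of angle ∠AKG = 30°.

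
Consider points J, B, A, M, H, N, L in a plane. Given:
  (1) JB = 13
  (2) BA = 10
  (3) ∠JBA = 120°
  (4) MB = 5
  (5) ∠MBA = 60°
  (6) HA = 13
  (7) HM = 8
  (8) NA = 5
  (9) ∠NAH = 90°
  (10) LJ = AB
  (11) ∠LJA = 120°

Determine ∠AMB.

Step 1: By the law of cosines on triangle MBA: MA² = 5² + 10² − 2·5·10·cos(60°) = 75, so MA = 5·√3.
Step 2: By the inverse law of cosines on triangle AMB: cos(∠AMB) = ((5·√3)² + 5² − 10²) / (2·5·√3·5) = 0/86.6 = 0, so ∠AMB = 90°.

Therefore, the measure of angle ∠AMB = 90°.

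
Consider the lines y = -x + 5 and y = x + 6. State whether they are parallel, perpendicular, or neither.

Slope of line 1: m1 = -1
Slope of line 2: m2 = 1
Two lines are perpendicular when the product of their slopes is -1 (negative reciprocals).
m1 * m2 = (-1) * (1) = -1, confirming perpendicularity.

Perpendicular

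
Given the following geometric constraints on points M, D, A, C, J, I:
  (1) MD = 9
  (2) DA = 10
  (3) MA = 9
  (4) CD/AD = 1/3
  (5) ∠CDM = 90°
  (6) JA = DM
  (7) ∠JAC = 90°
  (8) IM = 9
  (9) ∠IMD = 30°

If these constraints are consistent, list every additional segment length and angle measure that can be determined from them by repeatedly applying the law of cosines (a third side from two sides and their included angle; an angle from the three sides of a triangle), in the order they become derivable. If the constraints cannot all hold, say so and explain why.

The constraints are consistent. Derivable facts, in order:
After 1 step:
- DI ≈ 4.66
- MC ≈ 9.6
- ∠ADM = 56.25°
- ∠AMD = 67.5°
- ∠DAM = 56.25°
After 2 steps:
- ∠CMD = 20.32°
- ∠DCM = 69.68°
- ∠DIM = 75°
- ∠IDM = 75°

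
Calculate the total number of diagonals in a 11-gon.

The number of diagonals in an n-gon is n(n - 3)/2.
For n = 11: 11(11 - 3)/2 = 11 × 8 / 2 = 44.

44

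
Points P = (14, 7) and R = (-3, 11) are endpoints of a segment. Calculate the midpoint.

M = ((x₁ + x₂)/2, (y₁ + y₂)/2)
= ((14 + -3)/2, (7 + 11)/2)
= (11/2, 18/2) = (11/2, 9)

(11/2, 9)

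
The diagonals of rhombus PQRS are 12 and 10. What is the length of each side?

The diagonals of a rhombus bisect each other at right angles.
Half-diagonals: 12/2 = 6 and 10/2 = 5
side = sqrt(6^2 + 5^2)
side = sqrt(36 + 25)
side = sqrt(61)

sqrt(61)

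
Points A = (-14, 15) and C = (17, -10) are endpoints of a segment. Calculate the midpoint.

M = ((x₁ + x₂)/2, (y₁ + y₂)/2)
= ((-14 + 17)/2, (15 + -10)/2)
= (3/2, 5/2) = (3/2, 5/2)

(3/2, 5/2)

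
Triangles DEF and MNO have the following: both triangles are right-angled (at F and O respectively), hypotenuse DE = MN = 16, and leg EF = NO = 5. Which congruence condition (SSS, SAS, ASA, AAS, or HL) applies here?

The given information provides:
both triangles are right-angled (at F and O respectively), hypotenuse DE = MN = 16, and leg EF = NO = 5
This matches the HL congruence theorem.
The hypotenuse and one leg of two right triangles are equal (Hypotenuse-Leg).

HL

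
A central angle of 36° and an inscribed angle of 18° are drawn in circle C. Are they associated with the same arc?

By the inscribed angle theorem, if both angles subtend the same arc, the inscribed angle must be half the central angle.
Half of 36° = 18°, which equals the given inscribed angle of 18°.
Therefore, yes, they correspond to the same arc.

Yes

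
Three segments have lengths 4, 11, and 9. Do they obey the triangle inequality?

Yes.
The triangle inequality requires that the sum of any two sides exceeds the third.
Here 4 + 9 = 13 > 11, so the condition is met.

Yes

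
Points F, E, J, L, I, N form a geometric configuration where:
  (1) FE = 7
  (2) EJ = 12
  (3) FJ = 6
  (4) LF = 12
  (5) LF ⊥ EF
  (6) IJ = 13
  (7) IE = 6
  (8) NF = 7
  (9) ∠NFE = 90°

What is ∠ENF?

Step 1: By the law of cosines on triangle NFE: NE² = 7² + 7² − 2·7·7·cos(90°) = 98, so NE = 7·√2.
Step 2: By the inverse law of cosines on triangle ENF: cos(∠ENF) = ((7·√2)² + 7² − 7²) / (2·7·√2·7) = 98/138.59 = 0.7071, so ∠ENF = 45°.

Therefore, the measure of angle ∠ENF = 45°.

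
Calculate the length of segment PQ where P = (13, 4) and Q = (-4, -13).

d = sqrt((-4 - 13)^2 + (-13 - 4)^2)
d = sqrt(-17^2 + -17^2)
d = sqrt(289 + 289)
d = sqrt(578) = 17*sqrt(2)

17*sqrt(2)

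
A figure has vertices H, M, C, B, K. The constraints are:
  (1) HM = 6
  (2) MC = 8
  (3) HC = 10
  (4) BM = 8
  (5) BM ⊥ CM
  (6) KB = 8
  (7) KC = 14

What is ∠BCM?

Step 1: By the law of cosines on triangle CMB: CB² = 8² + 8² − 2·8·8·cos(90°) = 128, so CB = 8·√2.
Step 2: By the inverse law of cosines on triangle BCM: cos(∠BCM) = ((8·√2)² + 8² − 8²) / (2·8·√2·8) = 128/181.02 = 0.7071, so ∠BCM = 45°.

Therefore, the measure of angle ∠BCM = 45°.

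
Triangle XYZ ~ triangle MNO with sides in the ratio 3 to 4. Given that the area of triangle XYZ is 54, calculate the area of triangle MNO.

Area ratio = (3/4)^2 = 9/16. Area of MNO = 54 * 16/9 = 96.

96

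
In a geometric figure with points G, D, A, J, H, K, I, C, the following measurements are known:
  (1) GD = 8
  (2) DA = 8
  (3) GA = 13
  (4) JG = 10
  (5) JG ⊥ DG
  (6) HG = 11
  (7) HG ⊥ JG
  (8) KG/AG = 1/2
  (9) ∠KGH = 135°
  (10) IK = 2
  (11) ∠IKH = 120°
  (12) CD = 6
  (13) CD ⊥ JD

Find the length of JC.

Step 1: By the law of cosines on triangle JGD: JD² = 10² + 8² − 2·10·8·cos(90°) = 164, so JD = 2·√41.
Step 2: By the law of cosines on triangle JDC: JC² = (2·√41)² + 6² − 2·2·√41·6·cos(90°) = 200, so JC = 10·√2.

Therefore, the length of JC = 10·√2.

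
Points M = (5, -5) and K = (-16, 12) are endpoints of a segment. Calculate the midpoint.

The midpoint is the point halfway along the segment.
Move half the horizontal distance: 5 + (-16 - 5)/2 = 5 + -21/2 = -11/2
Move half the vertical distance: -5 + (12 - -5)/2 = -5 + 17/2 = 7/2
Midpoint = (-11/2, 7/2)

(-11/2, 7/2)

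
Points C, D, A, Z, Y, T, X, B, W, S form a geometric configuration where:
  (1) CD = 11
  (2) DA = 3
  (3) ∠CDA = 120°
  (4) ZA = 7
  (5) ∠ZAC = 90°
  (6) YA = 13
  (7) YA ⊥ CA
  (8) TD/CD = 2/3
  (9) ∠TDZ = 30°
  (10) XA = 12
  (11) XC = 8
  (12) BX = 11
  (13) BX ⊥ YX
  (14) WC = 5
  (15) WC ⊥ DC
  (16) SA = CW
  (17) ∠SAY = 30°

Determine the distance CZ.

Step 1: By the law of cosines on triangle CDA: CA² = 11² + 3² − 2·11·3·cos(120°) = 163, so CA = √163.
Step 2: By the law of cosines on triangle CAZ: CZ² = √163² + 7² − 2·√163·7·cos(90°) = 212, so CZ = 2·√53.

Therefore, the length of CZ = 2·√53.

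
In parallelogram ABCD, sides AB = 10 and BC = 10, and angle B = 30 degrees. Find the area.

Area = 10 * 10 * sin(30°) = 100 * 1/2 = 50

50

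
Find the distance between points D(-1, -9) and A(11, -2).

d = sqrt((11 - -1)^2 + (-2 - -9)^2)
d = sqrt(12^2 + 7^2)
d = sqrt(144 + 49)
d = sqrt(193)

sqrt(193)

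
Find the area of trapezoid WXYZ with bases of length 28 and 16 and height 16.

A trapezoid's area equals the midsegment times the height.
The midsegment is (28 + 16) / 2 = 22.
Area = 22 * 16 = 352.

352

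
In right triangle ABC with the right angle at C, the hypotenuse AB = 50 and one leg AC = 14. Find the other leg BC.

Rearranging the Pythagorean theorem to solve for the unknown leg:
leg^2 = hypotenuse^2 - known_leg^2 = 2500 - 196 = 2304
leg = sqrt(2304) = 48.

48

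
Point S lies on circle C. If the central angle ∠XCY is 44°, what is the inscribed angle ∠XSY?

Inscribed angle = 44° / 2 = 22° (inscribed angle theorem).

22°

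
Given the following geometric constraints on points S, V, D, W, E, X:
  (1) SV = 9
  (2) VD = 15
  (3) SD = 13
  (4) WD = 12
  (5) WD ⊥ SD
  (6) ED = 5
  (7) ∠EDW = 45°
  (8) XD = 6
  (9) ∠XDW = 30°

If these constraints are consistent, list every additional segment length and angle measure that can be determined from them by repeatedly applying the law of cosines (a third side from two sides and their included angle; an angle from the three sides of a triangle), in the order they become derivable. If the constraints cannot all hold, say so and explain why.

The constraints are consistent. Derivable facts, in order:
After 1 step:
- SW ≈ 17.69
- WE ≈ 9.17
- WX ≈ 7.44
- ∠DSV = 83.87°
- ∠DVS = 59.51°
- ∠SDV = 36.62°
After 2 steps:
- ∠DEW = 112.33°
- ∠DSW = 42.71°
- ∠DWE = 22.67°
- ∠DWS = 47.29°
- ∠DWX = 23.79°
- ∠DXW = 126.21°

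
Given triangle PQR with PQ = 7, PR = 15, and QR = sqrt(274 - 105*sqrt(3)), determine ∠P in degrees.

By the inverse law of cosines: cos(P) = (PQ² + PR² - QR²) / (2 × PQ × PR)
cos(P) = (7² + 15² - (sqrt(274 - 105*sqrt(3)))²) / (2 × 7 × 15)
cos(P) = (49 + 225 - (274 - 105*sqrt(3))) / 210
cos(P) = sqrt(3)/2
P = arccos(sqrt(3)/2) = 30°

30°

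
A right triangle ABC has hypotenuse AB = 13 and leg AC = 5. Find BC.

Rearranging the Pythagorean theorem to solve for the unknown leg:
leg^2 = hypotenuse^2 - known_leg^2 = 169 - 25 = 144
leg = sqrt(144) = 12.

12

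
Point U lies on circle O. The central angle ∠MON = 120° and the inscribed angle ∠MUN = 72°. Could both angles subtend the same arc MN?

By the inscribed angle theorem, the inscribed angle for a central angle of 120° should be 120° / 2 = 60°.
The given inscribed angle is 72°, which does not equal 60°.
Therefore, no, they do not correspond to the same arc.

No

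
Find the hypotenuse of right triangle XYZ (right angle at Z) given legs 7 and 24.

XY = sqrt(7^2 + 24^2) = sqrt(625) = 25

25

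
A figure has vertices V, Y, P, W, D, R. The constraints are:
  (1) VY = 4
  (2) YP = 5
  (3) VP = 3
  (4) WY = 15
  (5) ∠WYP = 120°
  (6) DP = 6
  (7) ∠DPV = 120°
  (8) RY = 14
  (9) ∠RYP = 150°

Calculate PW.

Step 1: By the law of cosines on triangle PYW: PW² = 5² + 15² − 2·5·15·cos(120°) = 325, so PW = 5·√13.

Therefore, the length of PW = 5·√13.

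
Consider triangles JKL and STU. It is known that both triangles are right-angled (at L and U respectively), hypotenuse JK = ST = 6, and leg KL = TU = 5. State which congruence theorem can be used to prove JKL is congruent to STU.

Consider the given information: both triangles are right-angled (at L and U respectively), hypotenuse JK = ST = 6, and leg KL = TU = 5
This is not SSS or AAS: SSS requires all three pairs of sides, but we don't have that. AAS requires two angles and a non-included side.
The correct criterion is HL. The hypotenuse and one leg of two right triangles are equal (Hypotenuse-Leg).

HL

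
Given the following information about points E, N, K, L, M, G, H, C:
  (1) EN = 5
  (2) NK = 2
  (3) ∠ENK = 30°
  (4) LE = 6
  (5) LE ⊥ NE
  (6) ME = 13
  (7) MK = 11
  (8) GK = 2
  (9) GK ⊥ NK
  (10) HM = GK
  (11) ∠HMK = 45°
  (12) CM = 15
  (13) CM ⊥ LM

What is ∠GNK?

Step 1: By the law of cosines on triangle NKG: NG² = 2² + 2² − 2·2·2·cos(90°) = 8, so NG = 2·√2.
Step 2: By the inverse law of cosines on triangle GNK: cos(∠GNK) = ((2·√2)² + 2² − 2²) / (2·2·√2·2) = 8/11.31 = 0.7071, so ∠GNK = 45°.

Therefore, the measure of angle ∠GNK = 45°.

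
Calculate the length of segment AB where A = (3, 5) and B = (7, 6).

The horizontal distance is |7 - 3| = 4 and the vertical distance is |6 - 5| = 1.
By the Pythagorean theorem, d = sqrt(4^2 + 1^2) = sqrt(17).

sqrt(17)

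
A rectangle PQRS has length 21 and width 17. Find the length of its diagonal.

Using the Pythagorean theorem:
d² = 21² + 17² = 441 + 289 = 730
d = sqrt(730)

sqrt(730)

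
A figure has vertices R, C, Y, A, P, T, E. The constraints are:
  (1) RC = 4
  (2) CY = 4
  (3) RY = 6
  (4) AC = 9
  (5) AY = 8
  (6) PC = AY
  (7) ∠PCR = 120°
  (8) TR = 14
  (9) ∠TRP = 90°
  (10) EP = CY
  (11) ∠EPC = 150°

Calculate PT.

From the given relations: PC = AY = 8.
Step 1: By the law of cosines on triangle PCR: PR² = 8² + 4² − 2·8·4·cos(120°) = 112, so PR = 4·√7.
Step 2: By the law of cosines on triangle PRT: PT² = (4·√7)² + 14² − 2·4·√7·14·cos(90°) = 308, so PT = 2·√77.

Therefore, the length of PT = 2·√77.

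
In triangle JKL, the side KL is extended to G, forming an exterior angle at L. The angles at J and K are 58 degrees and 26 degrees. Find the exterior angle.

By the exterior angle theorem, an exterior angle of a triangle equals the sum of the two remote interior angles.
Exterior angle = angle J + angle K
Exterior angle = 58 + 26 = 84 degrees

84 degrees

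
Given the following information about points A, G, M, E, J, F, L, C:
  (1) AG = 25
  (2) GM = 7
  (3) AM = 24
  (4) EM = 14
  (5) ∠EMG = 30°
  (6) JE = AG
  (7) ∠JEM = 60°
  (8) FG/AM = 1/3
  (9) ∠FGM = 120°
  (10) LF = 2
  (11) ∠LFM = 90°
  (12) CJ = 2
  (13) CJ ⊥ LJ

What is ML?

From the given relations: FG = 1/3·AM = 1/3·24 = 8.
Step 1: By the law of cosines on triangle FGM: FM² = 8² + 7² − 2·8·7·cos(120°) = 169, so FM = 13.
Step 2: By the law of cosines on triangle MFL: ML² = 13² + 2² − 2·13·2·cos(90°) = 173, so ML = √173.

Therefore, the length of ML = √173.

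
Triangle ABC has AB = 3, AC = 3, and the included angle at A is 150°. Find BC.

By the law of cosines: BC^2 = AB^2 + AC^2 - 2*AB*AC*cos(A)
BC^2 = 3^2 + 3^2 - 2*3*3*cos(150°)
BC^2 = 9 + 9 - 18*(-sqrt(3)/2)
BC^2 = 9*sqrt(3) + 18
BC = 3*sqrt(sqrt(3) + 2)

3*sqrt(sqrt(3) + 2)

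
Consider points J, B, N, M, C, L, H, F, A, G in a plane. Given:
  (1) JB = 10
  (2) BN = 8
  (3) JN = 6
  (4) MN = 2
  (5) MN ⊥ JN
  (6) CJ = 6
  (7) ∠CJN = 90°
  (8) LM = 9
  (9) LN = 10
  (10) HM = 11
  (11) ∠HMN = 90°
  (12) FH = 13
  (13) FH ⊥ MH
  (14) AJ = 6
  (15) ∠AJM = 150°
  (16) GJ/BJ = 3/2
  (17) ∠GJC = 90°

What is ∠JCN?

Step 1: By the law of cosines on triangle CJN: CN² = 6² + 6² − 2·6·6·cos(90°) = 72, so CN = 6·√2.
Step 2: By the inverse law of cosines on triangle JCN: cos(∠JCN) = (6² + (6·√2)² − 6²) / (2·6·6·√2) = 72/101.82 = 0.7071, so ∠JCN = 45°.

Therefore, the measure of angle ∠JCN = 45°.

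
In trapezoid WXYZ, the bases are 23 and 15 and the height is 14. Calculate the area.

Area of a trapezoid = (base1 + base2) * height / 2
Area = (23 + 15) * 14 / 2
Area = 38 * 14 / 2
Area = 532 / 2
Area = 266

266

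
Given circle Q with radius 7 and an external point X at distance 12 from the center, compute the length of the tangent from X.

Let T be the point of tangency. Then QT ⊥ XT (radius ⊥ tangent).
In right triangle QTX: QX² = QT² + XT²
12² = 7² + XT²
XT² = 95, XT = sqrt(95)

sqrt(95)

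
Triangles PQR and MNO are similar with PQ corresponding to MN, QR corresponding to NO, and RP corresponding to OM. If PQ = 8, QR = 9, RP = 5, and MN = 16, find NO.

k = 16/8 = 2. NO = 2 * 9 = 18.

18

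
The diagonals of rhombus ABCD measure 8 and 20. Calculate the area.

Area = (8 * 20) / 2 = 160 / 2 = 80

80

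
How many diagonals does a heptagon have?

Total line segments between 7 vertices = C(7,2) = 21.
Subtract the 7 sides: 21 - 7 = 14 diagonals.

14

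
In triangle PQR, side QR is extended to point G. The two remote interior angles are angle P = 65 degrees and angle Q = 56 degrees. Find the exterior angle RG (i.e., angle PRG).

The interior angle at R is 180 - 65 - 56 = 59 degrees.
The exterior angle and interior angle at R are supplementary:
Exterior angle = 180 - 59 = 121 degrees.

121 degrees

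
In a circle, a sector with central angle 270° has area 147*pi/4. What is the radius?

Sector area A = πr² × θ/360, so r² = 360A / (πθ).
r² = 360 × 147*pi/4 / (π × 270)
r² = 49
r = 7

7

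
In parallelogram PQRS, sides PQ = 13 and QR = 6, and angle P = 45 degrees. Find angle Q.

Consecutive angles are supplementary: angle Q = 180 - 45 = 135 degrees.

135 degrees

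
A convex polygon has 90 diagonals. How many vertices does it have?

Using d = n(n - 3)/2, we solve 90 = n(n - 3)/2.
So n(n - 3) = 180.
Testing n = 15: 15 * 12 = 180 = 180. Correct.
The polygon has 15 sides.

15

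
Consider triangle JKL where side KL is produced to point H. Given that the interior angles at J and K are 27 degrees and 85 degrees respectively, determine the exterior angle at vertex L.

Exterior angle = 27 + 85 = 112 degrees (exterior angle theorem).

112 degrees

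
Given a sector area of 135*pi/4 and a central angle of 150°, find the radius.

Sector area A = πr² × θ/360, so r² = 360A / (πθ).
r² = 360 × 135*pi/4 / (π × 150)
r² = 81
r = 9

9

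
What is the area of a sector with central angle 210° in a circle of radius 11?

The full circle has area πr² = π(11)² = 121*pi.
The sector covers 210° out of 360°, a fraction of 7/12.
Sector area = 121*pi × 7/12 = 847*pi/12.

847*pi/12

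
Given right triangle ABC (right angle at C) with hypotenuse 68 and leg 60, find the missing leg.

BC = sqrt(68^2 - 60^2) = sqrt(1024) = 32

32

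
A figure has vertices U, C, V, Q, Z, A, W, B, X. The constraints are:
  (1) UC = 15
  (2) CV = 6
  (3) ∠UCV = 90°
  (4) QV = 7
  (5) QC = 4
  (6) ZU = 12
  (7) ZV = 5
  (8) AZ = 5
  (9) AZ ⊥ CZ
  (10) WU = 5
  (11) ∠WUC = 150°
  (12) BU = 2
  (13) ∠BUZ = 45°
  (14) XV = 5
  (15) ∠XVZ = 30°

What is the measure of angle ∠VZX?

Step 1: By the law of cosines on triangle ZVX: ZX² = 5² + 5² − 2·5·5·cos(30°) = 6.7, so ZX ≈ 2.59.
Step 2: By the inverse law of cosines on triangle VZX: cos(∠VZX) = (5² + 2.59² − 5²) / (2·5·2.59) = 6.7/25.88 = 0.2588, so ∠VZX = 75°.

Therefore, the measure of angle ∠VZX = 75°.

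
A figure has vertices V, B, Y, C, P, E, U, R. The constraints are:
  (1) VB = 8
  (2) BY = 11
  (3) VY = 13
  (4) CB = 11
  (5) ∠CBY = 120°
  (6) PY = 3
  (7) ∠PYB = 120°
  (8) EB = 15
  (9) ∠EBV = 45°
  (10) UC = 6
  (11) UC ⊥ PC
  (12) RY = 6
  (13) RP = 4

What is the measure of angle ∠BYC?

Step 1: By the law of cosines on triangle YBC: YC² = 11² + 11² − 2·11·11·cos(120°) = 363, so YC = 11·√3.
Step 2: By the inverse law of cosines on triangle BYC: cos(∠BYC) = (11² + (11·√3)² − 11²) / (2·11·11·√3) = 363/419.16 = 0.866, so ∠BYC = 30°.

Therefore, the measure of angle ∠BYC = 30°.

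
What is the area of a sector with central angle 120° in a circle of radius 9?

Sector area = πr² × θ/360
= π × 9² × 1/3
= π × 81 × 1/3
= 27*pi

27*pi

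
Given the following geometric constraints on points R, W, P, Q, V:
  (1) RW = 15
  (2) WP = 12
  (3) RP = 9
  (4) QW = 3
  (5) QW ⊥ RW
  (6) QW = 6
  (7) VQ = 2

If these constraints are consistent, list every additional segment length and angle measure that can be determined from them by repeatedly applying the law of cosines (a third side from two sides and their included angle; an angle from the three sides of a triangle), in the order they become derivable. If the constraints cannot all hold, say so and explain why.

These constraints are not satisfiable: (4) QW = 3 and (6) QW = 6 assign two different lengths to the same segment. No planar figure meets all of them, so nothing further can be derived.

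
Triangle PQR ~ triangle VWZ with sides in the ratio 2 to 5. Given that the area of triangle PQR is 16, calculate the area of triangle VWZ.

Area ratio = (2/5)^2 = 4/25. Area of VWZ = 16 * 25/4 = 100.

100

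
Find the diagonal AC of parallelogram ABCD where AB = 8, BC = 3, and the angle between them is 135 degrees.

Law of cosines: d^2 = 8^2 + 3^2 - 2(8)(3)cos(135°) = 24*sqrt(2) + 73, so d = sqrt(24*sqrt(2) + 73).

sqrt(24*sqrt(2) + 73)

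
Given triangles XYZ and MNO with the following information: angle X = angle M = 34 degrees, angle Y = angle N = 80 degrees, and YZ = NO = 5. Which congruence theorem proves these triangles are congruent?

The given information matches AAS: Two pairs of corresponding angles and a non-included side are equal (Angle-Angle-Side).

AAS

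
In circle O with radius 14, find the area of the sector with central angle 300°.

Sector area = π(14²)(5/6) = 490*pi/3

490*pi/3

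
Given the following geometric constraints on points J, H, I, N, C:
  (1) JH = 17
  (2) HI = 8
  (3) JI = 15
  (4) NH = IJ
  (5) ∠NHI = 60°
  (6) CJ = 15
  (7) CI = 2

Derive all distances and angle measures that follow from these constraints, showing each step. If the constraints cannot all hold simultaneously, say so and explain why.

The constraints are consistent.

From the given relations:
  NH = IJ = 15

Step 1: From IH = 8, HN = 15, and ∠IHN = 60°, by the law of cosines:
  IN² = IH² + HN² - 2·IH·HN·cos(60°) = 64 + 225 - 120 = 169
  IN = 13

Step 2: From JC = 15, JI = 15, CI = 2, by the inverse law of cosines:
  cos(∠CJI) = (JC² + JI² - CI²) / (2·JC·JI)
  ∠CJI = 7.65°

Step 3: From JH = 17, JI = 15, HI = 8, by the inverse law of cosines:
  cos(∠HJI) = (JH² + JI² - HI²) / (2·JH·JI)
  ∠HJI = 28.07°

Step 4: From HI = 8, HJ = 17, IJ = 15, by the inverse law of cosines:
  cos(∠IHJ) = (HI² + HJ² - IJ²) / (2·HI·HJ)
  ∠IHJ = 61.93°

Step 5: From IC = 2, IJ = 15, CJ = 15, by the inverse law of cosines:
  cos(∠CIJ) = (IC² + IJ² - CJ²) / (2·IC·IJ)
  ∠CIJ = 86.18°

Step 6: From IH = 8, IJ = 15, HJ = 17, by the inverse law of cosines:
  cos(∠HIJ) = (IH² + IJ² - HJ²) / (2·IH·IJ)
  ∠HIJ = 90°

Step 7: From CI = 2, CJ = 15, IJ = 15, by the inverse law of cosines:
  cos(∠ICJ) = (CI² + CJ² - IJ²) / (2·CI·CJ)
  ∠ICJ = 86.18°

Step 8: From IH = 8, IN = 13, HN = 15, by the inverse law of cosines:
  cos(∠HIN) = (IH² + IN² - HN²) / (2·IH·IN)
  ∠HIN = 87.8°

Step 9: From NH = 15, NI = 13, HI = 8, by the inverse law of cosines:
  cos(∠HNI) = (NH² + NI² - HI²) / (2·NH·NI)
  ∠HNI = 32.2°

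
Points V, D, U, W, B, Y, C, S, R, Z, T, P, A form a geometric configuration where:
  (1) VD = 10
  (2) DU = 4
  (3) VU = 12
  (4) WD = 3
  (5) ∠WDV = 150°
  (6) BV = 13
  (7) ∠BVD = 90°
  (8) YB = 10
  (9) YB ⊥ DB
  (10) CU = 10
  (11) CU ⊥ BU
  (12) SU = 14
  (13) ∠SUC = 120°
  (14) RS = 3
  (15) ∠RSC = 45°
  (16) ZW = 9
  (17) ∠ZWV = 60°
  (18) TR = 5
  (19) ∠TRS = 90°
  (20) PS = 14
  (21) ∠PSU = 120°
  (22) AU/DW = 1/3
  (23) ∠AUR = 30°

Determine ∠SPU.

Step 1: By the law of cosines on triangle PSU: PU² = 14² + 14² − 2·14·14·cos(120°) = 588, so PU = 14·√3.
Step 2: By the inverse law of cosines on triangle SPU: cos(∠SPU) = (14² + (14·√3)² − 14²) / (2·14·14·√3) = 588/678.96 = 0.866, so ∠SPU = 30°.

Therefore, the measure of angle ∠SPU = 30°.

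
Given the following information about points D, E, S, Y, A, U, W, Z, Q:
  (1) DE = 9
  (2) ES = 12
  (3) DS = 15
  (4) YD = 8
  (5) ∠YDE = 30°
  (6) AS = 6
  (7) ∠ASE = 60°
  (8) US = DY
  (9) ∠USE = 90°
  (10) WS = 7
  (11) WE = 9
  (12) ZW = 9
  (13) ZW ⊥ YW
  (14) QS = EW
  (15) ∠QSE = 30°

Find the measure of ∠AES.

Step 1: By the law of cosines on triangle ESA: EA² = 12² + 6² − 2·12·6·cos(60°) = 108, so EA = 6·√3.
Step 2: By the inverse law of cosines on triangle AES: cos(∠AES) = ((6·√3)² + 12² − 6²) / (2·6·√3·12) = 216/249.42 = 0.866, so ∠AES = 30°.

Therefore, the measure of angle ∠AES = 30°.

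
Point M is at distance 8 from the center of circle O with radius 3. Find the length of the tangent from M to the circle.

tangent = √(d² - r²) = √(8² - 3²) = √(64 - 9) = √55 = sqrt(55)

sqrt(55)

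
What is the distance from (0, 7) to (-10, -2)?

The horizontal distance is |-10 - 0| = 10 and the vertical distance is |-2 - 7| = 9.
By the Pythagorean theorem, d = sqrt(10^2 + 9^2) = sqrt(181).

sqrt(181)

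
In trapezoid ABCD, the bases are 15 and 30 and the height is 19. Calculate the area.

Area of a trapezoid = (base1 + base2) * height / 2
Area = (15 + 30) * 19 / 2
Area = 45 * 19 / 2
Area = 855 / 2
Area = 855/2

855/2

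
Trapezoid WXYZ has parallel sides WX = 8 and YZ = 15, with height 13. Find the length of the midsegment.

The midsegment (median) of a trapezoid connects the midpoints of the non-parallel sides.
Its length is the average of the two bases: (8 + 15) / 2 = 23/2.

23/2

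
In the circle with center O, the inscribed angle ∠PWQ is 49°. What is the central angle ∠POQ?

The inscribed angle theorem states that a central angle is always twice any inscribed angle that subtends the same arc.
Since the inscribed angle is 49°, the central angle = 2 × 49° = 98°.

98°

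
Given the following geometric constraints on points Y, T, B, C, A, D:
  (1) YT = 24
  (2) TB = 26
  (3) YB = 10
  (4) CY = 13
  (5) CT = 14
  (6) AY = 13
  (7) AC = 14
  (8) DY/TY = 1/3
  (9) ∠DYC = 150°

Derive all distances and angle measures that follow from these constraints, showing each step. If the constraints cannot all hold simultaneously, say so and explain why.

The constraints are consistent.

From the given relations:
  DY = 1/3·TY = 1/3·24 = 8

Step 1: From CY = 13, YD = 8, and ∠CYD = 150°, by the law of cosines:
  CD² = CY² + YD² - 2·CY·YD·cos(150°) = 169 + 64 + 180.1 = 413.1
  CD ≈ 20.33

Step 2: From YA = 13, YC = 13, AC = 14, by the inverse law of cosines:
  cos(∠AYC) = (YA² + YC² - AC²) / (2·YA·YC)
  ∠AYC = 65.16°

Step 3: From YB = 10, YT = 24, BT = 26, by the inverse law of cosines:
  cos(∠BYT) = (YB² + YT² - BT²) / (2·YB·YT)
  ∠BYT = 90°

Step 4: From YC = 13, YT = 24, CT = 14, by the inverse law of cosines:
  cos(∠CYT) = (YC² + YT² - CT²) / (2·YC·YT)
  ∠CYT = 28.38°

Step 5: From TB = 26, TY = 24, BY = 10, by the inverse law of cosines:
  cos(∠BTY) = (TB² + TY² - BY²) / (2·TB·TY)
  ∠BTY = 22.62°

Step 6: From TC = 14, TY = 24, CY = 13, by the inverse law of cosines:
  cos(∠CTY) = (TC² + TY² - CY²) / (2·TC·TY)
  ∠CTY = 26.19°

Step 7: From BT = 26, BY = 10, TY = 24, by the inverse law of cosines:
  cos(∠TBY) = (BT² + BY² - TY²) / (2·BT·BY)
  ∠TBY = 67.38°

Step 8: From CA = 14, CY = 13, AY = 13, by the inverse law of cosines:
  cos(∠ACY) = (CA² + CY² - AY²) / (2·CA·CY)
  ∠ACY = 57.42°

Step 9: From CT = 14, CY = 13, TY = 24, by the inverse law of cosines:
  cos(∠TCY) = (CT² + CY² - TY²) / (2·CT·CY)
  ∠TCY = 125.43°

Step 10: From AC = 14, AY = 13, CY = 13, by the inverse law of cosines:
  cos(∠CAY) = (AC² + AY² - CY²) / (2·AC·AY)
  ∠CAY = 57.42°

Step 11: From CD = 20.33, CY = 13, DY = 8, by the inverse law of cosines:
  cos(∠DCY) = (CD² + CY² - DY²) / (2·CD·CY)
  ∠DCY = 11.35°

Step 12: From DC = 20.33, DY = 8, CY = 13, by the inverse law of cosines:
  cos(∠CDY) = (DC² + DY² - CY²) / (2·DC·DY)
  ∠CDY = 18.65°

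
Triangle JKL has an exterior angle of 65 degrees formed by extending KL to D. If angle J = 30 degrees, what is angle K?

angle K = 65 - 30 = 35 degrees (exterior angle theorem).

35 degrees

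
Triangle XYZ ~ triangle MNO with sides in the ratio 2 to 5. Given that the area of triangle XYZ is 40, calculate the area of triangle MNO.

Area ratio = (2/5)^2 = 4/25. Area of MNO = 40 * 25/4 = 250.

250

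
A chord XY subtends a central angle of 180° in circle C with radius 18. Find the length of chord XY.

Drop a perpendicular from the center to the chord, bisecting both the chord and the central angle.
Each half-chord = r sin(θ/2) = 18 sin(90°).
The full chord = 2 × 18 × sin(90°) = 36.

36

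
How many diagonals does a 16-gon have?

The number of diagonals in an n-gon is n(n - 3)/2.
For n = 16: 16(16 - 3)/2 = 16 × 13 / 2 = 104.

104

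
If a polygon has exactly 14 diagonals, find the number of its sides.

Using d = n(n - 3)/2, we solve 14 = n(n - 3)/2.
So n(n - 3) = 28.
Testing n = 7: 7 * 4 = 28 = 28. Correct.
The polygon has 7 sides.

7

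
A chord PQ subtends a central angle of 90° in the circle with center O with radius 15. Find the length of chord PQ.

Chord = 2(15) sin(45°) = 15*sqrt(2)

15*sqrt(2)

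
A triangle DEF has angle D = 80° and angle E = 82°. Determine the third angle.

Let angle F = x. Then 80 + 82 + x = 180.
x = 180 - 162 = 18 degrees.

18 degrees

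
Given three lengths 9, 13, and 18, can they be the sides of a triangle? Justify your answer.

Sort the sides: 9, 13, 18.
It suffices to check that the sum of the two smallest exceeds the largest:
9 + 13 = 22 > 18. ✓
Yes, a valid triangle can be formed.

Yes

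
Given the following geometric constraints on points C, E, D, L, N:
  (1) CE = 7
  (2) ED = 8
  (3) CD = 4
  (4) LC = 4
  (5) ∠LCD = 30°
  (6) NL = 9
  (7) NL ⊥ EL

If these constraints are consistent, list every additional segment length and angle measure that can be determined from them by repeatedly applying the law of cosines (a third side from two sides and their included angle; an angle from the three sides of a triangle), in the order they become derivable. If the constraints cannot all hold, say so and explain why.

The constraints are consistent. Derivable facts, in order:
After 1 step:
- DL ≈ 2.07
- ∠CDE = 61.03°
- ∠CED = 29.99°
- ∠DCE = 88.98°
After 2 steps:
- ∠CDL = 75°
- ∠CLD = 75°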